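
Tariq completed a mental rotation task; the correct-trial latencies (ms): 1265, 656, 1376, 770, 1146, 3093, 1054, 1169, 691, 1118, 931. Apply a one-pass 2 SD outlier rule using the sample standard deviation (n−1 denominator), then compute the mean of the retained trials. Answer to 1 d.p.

1017.6 ms

n = 11, ΣRT = 13269, M = 1206.273
Σ(x−M)² = 4462412.18; s = √(4462412.18/10) = 668.013
Cutoffs: 1206.273 ± 2·668.013 → [-129.8, 2542.3]
Outside: 3093 → excluded.
Retained (n=10): Σ = 10176, mean = 10176/10 = 1017.600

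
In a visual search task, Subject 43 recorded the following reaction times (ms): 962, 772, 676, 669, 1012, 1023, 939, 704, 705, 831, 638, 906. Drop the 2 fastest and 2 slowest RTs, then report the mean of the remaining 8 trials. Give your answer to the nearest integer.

Sorted: 638, 669, 676, 704, 705, 772, 831, 906, 939, 962, 1012, 1023
Drop lowest 2 (638, 669) and highest 2 (1012, 1023)
Remaining (n=8): Σ = 6495, mean = 6495/8 = 811.875

812 ms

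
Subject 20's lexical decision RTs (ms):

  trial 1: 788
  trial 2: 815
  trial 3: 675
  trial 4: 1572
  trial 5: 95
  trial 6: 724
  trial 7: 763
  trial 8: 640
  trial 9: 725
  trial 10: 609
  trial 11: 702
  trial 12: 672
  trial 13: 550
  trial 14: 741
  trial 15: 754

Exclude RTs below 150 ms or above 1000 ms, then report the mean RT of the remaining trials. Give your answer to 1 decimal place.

Excluded: 95, 1572
Retained (n=13): Σ = 9158
Mean = 9158/13 = 704.4615

704.5 ms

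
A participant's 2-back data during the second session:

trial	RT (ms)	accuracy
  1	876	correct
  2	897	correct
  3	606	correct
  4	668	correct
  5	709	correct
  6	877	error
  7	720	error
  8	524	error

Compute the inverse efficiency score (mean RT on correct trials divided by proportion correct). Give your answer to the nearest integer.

Correct trials (n=5): 876, 897, 606, 668, 709
Mean correct RT = 3756/5 = 751.2000 ms
Proportion correct = 5/8
IES = 751.2000 / (5/8) = 1201.920 ms

1202 ms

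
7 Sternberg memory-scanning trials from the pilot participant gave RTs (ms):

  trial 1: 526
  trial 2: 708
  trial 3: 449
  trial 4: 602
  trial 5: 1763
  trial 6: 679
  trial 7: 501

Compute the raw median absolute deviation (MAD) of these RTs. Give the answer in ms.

101 ms

Sorted: 449, 501, 526, 602, 679, 708, 1763 → median = 602
|x − 602|: 76, 106, 153, 0, 1161, 77, 101
Sorted deviations: 0, 76, 77, 101, 106, 153, 1161 → MAD = 101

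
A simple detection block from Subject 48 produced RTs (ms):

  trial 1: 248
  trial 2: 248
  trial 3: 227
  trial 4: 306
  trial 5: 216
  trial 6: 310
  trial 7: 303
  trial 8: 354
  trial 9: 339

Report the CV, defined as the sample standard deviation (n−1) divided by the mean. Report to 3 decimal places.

n = 9, Σ = 2551, M = 283.4444
Σ(x−M)² = 19908.222; s = √(19908.222/8) = 49.8851
CV = 49.8851 / 283.4444 = 0.17600

0.176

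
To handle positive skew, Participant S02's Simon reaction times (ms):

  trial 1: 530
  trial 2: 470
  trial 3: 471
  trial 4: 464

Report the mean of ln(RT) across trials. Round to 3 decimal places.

ln(RT): 6.2729, 6.1527, 6.1549, 6.1399
Σ ln(RT) = 24.7204
Mean = 24.7204/4 = 6.18009

6.180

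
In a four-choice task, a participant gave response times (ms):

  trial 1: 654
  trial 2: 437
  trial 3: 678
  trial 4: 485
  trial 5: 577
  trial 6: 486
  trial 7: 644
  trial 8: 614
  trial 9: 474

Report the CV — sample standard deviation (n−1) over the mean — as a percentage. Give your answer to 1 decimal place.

n = 9, Σ = 5049, M = 561.0000
Σ(x−M)² = 66638.000; s = √(66638.000/8) = 91.2675
CV = 91.2675 / 561.0000 = 0.16269 = 16.269%

16.3%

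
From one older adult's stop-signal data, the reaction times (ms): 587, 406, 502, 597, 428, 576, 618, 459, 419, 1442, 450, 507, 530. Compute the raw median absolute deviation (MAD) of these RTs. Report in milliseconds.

79 ms

Sorted: 406, 419, 428, 450, 459, 502, 507, 530, 576, 587, 597, 618, 1442 → median = 507
|x − 507|: 80, 101, 5, 90, 79, 69, 111, 48, 88, 935, 57, 0, 23
Sorted deviations: 0, 5, 23, 48, 57, 69, 79, 80, 88, 90, 101, 111, 935 → MAD = 79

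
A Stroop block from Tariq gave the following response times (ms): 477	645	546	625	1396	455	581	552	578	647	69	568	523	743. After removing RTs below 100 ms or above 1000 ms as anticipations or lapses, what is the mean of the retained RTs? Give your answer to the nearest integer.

Excluded: 69, 1396
Retained (n=12): Σ = 6940
Mean = 6940/12 = 578.3333

578 ms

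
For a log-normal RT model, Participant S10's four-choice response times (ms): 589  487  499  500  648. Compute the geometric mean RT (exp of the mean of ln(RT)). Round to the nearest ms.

541 ms

ln(RT): 6.3784, 6.1883, 6.2126, 6.2146, 6.4739
Mean ln(RT) = 31.4678/5 = 6.29356
Geometric mean = exp(6.29356) = 541.08 ms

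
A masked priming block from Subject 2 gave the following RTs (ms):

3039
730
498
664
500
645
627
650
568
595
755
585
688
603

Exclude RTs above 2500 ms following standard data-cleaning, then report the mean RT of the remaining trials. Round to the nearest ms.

624 ms

Excluded: 3039
Retained (n=13): Σ = 8108
Mean = 8108/13 = 623.6923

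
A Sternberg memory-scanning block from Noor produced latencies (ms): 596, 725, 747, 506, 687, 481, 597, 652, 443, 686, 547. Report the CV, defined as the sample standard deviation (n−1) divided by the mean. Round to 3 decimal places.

0.169

n = 11, Σ = 6667, M = 606.0909
Σ(x−M)² = 104974.909; s = √(104974.909/10) = 102.4573
CV = 102.4573 / 606.0909 = 0.16905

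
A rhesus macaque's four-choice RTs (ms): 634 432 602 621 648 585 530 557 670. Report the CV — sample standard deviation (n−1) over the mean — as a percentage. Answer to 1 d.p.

12.4%

n = 9, Σ = 5279, M = 586.5556
Σ(x−M)² = 42376.222; s = √(42376.222/8) = 72.7807
CV = 72.7807 / 586.5556 = 0.12408 = 12.408%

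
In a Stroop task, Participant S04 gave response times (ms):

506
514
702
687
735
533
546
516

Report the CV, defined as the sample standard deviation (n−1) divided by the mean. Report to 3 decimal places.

n = 8, Σ = 4739, M = 592.3750
Σ(x−M)² = 66425.875; s = √(66425.875/7) = 97.4136
CV = 97.4136 / 592.3750 = 0.16445

0.164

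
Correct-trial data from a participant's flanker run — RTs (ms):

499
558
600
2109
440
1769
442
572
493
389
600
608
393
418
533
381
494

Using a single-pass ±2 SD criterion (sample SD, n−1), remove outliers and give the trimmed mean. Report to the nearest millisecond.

n = 17, ΣRT = 11298, M = 664.588
Σ(x−M)² = 3831730.12; s = √(3831730.12/16) = 489.370
Cutoffs: 664.588 ± 2·489.370 → [-314.2, 1643.3]
Outside: 1769, 2109 → excluded.
Retained (n=15): Σ = 7420, mean = 7420/15 = 494.667

495 ms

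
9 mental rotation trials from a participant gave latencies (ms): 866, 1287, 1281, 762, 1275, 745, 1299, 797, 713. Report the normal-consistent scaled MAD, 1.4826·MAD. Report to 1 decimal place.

226.8 ms

Sorted: 713, 745, 762, 797, 866, 1275, 1281, 1287, 1299 → median = 866
|x − 866| sorted: 0, 69, 104, 121, 153, 409, 415, 421, 433 → MAD = 153
Robust SD ≈ 1.4826 × 153 = 226.838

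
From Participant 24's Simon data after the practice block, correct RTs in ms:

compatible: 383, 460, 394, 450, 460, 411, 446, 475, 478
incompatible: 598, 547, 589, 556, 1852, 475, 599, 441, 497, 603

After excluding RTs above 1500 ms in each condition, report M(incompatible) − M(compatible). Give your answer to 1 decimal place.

incompatible: exclude 1852
M(compatible) = 3957/9 = 439.667
M(incompatible) = 4905/9 = 545.000
Difference = 545.000 − 439.667 = 105.333 ms

105.3 ms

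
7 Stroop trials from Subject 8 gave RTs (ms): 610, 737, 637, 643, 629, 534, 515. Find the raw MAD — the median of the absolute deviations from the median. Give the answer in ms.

19 ms

Sorted: 515, 534, 610, 629, 637, 643, 737 → median = 629
|x − 629|: 19, 108, 8, 14, 0, 95, 114
Sorted deviations: 0, 8, 14, 19, 95, 108, 114 → MAD = 19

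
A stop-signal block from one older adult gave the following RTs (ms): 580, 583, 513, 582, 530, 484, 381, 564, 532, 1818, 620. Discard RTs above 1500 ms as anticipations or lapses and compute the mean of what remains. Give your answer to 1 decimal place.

Excluded: 1818
Retained (n=10): Σ = 5369
Mean = 5369/10 = 536.9000

536.9 ms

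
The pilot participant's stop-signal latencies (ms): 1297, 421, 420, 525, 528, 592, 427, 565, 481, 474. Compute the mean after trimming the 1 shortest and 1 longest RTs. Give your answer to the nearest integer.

Sorted: 420, 421, 427, 474, 481, 525, 528, 565, 592, 1297
Drop lowest 1 (420) and highest 1 (1297)
Remaining (n=8): Σ = 4013, mean = 4013/8 = 501.625

502 ms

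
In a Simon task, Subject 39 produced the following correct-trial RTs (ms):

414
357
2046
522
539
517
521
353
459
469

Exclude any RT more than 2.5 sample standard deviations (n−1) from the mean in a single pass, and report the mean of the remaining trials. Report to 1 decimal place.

n = 10, ΣRT = 6197, M = 619.700
Σ(x−M)² = 2301666.10; s = √(2301666.10/9) = 505.708
Cutoffs: 619.700 ± 2.5·505.708 → [-644.6, 1884.0]
Outside: 2046 → excluded.
Retained (n=9): Σ = 4151, mean = 4151/9 = 461.222

461.2 ms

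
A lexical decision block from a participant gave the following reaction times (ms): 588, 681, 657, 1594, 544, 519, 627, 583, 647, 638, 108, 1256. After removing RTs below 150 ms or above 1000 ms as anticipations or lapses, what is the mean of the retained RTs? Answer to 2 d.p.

609.33 ms

Excluded: 108, 1256, 1594
Retained (n=9): Σ = 5484
Mean = 5484/9 = 609.3333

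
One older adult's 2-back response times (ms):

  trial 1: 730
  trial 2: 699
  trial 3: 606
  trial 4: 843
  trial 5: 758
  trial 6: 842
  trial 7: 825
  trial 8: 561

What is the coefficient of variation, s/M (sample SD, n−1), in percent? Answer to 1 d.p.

14.6%

n = 8, Σ = 5864, M = 733.0000
Σ(x−M)² = 79948.000; s = √(79948.000/7) = 106.8697
CV = 106.8697 / 733.0000 = 0.14580 = 14.580%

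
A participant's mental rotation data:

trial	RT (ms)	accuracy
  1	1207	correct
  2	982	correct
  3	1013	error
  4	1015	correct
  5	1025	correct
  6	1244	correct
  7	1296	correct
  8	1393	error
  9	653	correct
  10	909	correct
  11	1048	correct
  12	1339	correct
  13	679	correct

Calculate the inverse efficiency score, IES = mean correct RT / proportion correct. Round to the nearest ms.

1224 ms

Correct trials (n=11): 1207, 982, 1015, 1025, 1244, 1296, 653, 909, 1048, 1339, 679
Mean correct RT = 11397/11 = 1036.0909 ms
Proportion correct = 11/13
IES = 1036.0909 / (11/13) = 1224.471 ms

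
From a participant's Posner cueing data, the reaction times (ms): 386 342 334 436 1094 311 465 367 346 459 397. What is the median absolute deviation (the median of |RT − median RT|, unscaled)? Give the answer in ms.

Sorted: 311, 334, 342, 346, 367, 386, 397, 436, 459, 465, 1094 → median = 386
|x − 386|: 0, 44, 52, 50, 708, 75, 79, 19, 40, 73, 11
Sorted deviations: 0, 11, 19, 40, 44, 50, 52, 73, 75, 79, 708 → MAD = 50

50 ms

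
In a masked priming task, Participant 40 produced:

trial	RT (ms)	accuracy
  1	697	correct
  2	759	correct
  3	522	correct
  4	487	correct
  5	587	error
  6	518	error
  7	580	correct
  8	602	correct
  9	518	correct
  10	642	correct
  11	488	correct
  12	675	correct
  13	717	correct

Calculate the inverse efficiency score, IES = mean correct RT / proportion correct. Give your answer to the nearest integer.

718 ms

Correct trials (n=11): 697, 759, 522, 487, 580, 602, 518, 642, 488, 675, 717
Mean correct RT = 6687/11 = 607.9091 ms
Proportion correct = 11/13
IES = 607.9091 / (11/13) = 718.438 ms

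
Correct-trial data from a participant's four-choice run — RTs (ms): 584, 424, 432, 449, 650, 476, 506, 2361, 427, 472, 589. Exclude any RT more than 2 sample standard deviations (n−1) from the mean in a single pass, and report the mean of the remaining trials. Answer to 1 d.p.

n = 11, ΣRT = 7370, M = 670.000
Σ(x−M)² = 3202624.00; s = √(3202624.00/10) = 565.917
Cutoffs: 670.000 ± 2·565.917 → [-461.8, 1801.8]
Outside: 2361 → excluded.
Retained (n=10): Σ = 5009, mean = 5009/10 = 500.900

500.9 ms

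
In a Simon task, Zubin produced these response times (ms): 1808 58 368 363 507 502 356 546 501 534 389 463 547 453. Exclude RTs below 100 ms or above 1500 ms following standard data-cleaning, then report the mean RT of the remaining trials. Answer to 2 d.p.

460.75 ms

Excluded: 58, 1808
Retained (n=12): Σ = 5529
Mean = 5529/12 = 460.7500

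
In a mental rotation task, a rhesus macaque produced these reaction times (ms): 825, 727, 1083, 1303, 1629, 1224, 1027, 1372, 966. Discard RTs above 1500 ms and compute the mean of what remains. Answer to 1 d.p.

1065.9 ms

Excluded: 1629
Retained (n=8): Σ = 8527
Mean = 8527/8 = 1065.8750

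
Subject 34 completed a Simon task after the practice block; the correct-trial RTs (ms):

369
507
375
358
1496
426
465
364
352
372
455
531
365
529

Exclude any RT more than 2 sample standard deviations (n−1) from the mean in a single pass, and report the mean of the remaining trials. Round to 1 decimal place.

420.6 ms

n = 14, ΣRT = 6964, M = 497.429
Σ(x−M)² = 1130459.43; s = √(1130459.43/13) = 294.887
Cutoffs: 497.429 ± 2·294.887 → [-92.3, 1087.2]
Outside: 1496 → excluded.
Retained (n=13): Σ = 5468, mean = 5468/13 = 420.615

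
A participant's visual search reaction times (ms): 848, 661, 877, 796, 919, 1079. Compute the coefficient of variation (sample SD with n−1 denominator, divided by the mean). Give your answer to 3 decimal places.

0.160

n = 6, Σ = 5180, M = 863.3333
Σ(x−M)² = 95505.333; s = √(95505.333/5) = 138.2066
CV = 138.2066 / 863.3333 = 0.16008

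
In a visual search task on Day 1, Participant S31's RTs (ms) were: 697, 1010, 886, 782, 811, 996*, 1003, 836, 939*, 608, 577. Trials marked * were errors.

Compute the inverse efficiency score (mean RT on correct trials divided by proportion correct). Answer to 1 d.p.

979.1 ms

Correct trials (n=9): 697, 1010, 886, 782, 811, 1003, 836, 608, 577
Mean correct RT = 7210/9 = 801.1111 ms
Proportion correct = 9/11
IES = 801.1111 / (9/11) = 979.136 ms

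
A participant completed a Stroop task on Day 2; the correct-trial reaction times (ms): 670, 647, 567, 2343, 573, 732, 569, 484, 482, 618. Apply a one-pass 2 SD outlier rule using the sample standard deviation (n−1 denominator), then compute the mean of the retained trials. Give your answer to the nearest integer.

594 ms

n = 10, ΣRT = 7685, M = 768.500
Σ(x−M)² = 2809142.50; s = √(2809142.50/9) = 558.683
Cutoffs: 768.500 ± 2·558.683 → [-348.9, 1885.9]
Outside: 2343 → excluded.
Retained (n=9): Σ = 5342, mean = 5342/9 = 593.556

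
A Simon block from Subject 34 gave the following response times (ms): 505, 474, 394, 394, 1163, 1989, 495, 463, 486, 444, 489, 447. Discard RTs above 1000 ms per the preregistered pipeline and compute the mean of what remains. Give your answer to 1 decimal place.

459.1 ms

Excluded: 1163, 1989
Retained (n=10): Σ = 4591
Mean = 4591/10 = 459.1000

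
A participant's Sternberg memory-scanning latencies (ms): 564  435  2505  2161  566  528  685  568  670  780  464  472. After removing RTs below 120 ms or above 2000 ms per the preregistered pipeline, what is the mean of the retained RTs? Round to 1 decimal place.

Excluded: 2161, 2505
Retained (n=10): Σ = 5732
Mean = 5732/10 = 573.2000

573.2 ms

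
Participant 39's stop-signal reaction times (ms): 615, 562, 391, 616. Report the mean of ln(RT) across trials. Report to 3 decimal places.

6.286

ln(RT): 6.4216, 6.3315, 5.9687, 6.4232
Σ ln(RT) = 25.1451
Mean = 25.1451/4 = 6.28627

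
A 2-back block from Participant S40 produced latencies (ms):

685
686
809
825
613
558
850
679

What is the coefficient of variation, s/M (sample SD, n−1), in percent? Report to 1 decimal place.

n = 8, Σ = 5705, M = 713.1250
Σ(x−M)² = 77222.875; s = √(77222.875/7) = 105.0326
CV = 105.0326 / 713.1250 = 0.14728 = 14.728%

14.7%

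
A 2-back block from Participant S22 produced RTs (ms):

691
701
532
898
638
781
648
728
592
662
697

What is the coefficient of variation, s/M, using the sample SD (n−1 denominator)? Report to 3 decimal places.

n = 11, Σ = 7568, M = 688.0000
Σ(x−M)² = 92936.000; s = √(92936.000/10) = 96.4033
CV = 96.4033 / 688.0000 = 0.14012

0.140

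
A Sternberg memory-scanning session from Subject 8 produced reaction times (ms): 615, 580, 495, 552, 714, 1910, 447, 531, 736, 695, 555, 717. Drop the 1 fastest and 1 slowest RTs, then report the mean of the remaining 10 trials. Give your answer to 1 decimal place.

619.0 ms

Sorted: 447, 495, 531, 552, 555, 580, 615, 695, 714, 717, 736, 1910
Drop lowest 1 (447) and highest 1 (1910)
Remaining (n=10): Σ = 6190, mean = 6190/10 = 619.000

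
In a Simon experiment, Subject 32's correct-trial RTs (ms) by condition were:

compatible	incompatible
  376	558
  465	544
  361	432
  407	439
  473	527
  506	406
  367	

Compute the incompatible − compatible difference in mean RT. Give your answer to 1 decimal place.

62.2 ms

M(compatible) = 2955/7 = 422.143
M(incompatible) = 2906/6 = 484.333
Difference = 484.333 − 422.143 = 62.190 ms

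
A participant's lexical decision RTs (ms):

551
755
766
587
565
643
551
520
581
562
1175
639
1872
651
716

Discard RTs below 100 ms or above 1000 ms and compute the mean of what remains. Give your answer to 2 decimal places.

622.08 ms

Excluded: 1175, 1872
Retained (n=13): Σ = 8087
Mean = 8087/13 = 622.0769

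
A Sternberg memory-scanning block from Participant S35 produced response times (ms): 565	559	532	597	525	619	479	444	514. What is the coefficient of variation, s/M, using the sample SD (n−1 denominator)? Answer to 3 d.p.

n = 9, Σ = 4834, M = 537.1111
Σ(x−M)² = 24302.889; s = √(24302.889/8) = 55.1168
CV = 55.1168 / 537.1111 = 0.10262

0.103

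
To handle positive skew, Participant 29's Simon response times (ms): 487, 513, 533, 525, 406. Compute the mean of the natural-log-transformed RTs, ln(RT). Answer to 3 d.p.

6.195

ln(RT): 6.1883, 6.2403, 6.2785, 6.2634, 6.0064
Σ ln(RT) = 30.9768
Mean = 30.9768/5 = 6.19536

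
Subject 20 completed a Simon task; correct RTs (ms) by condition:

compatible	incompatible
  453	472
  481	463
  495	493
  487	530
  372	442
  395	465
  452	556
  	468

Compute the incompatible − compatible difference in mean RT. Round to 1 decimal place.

M(compatible) = 3135/7 = 447.857
M(incompatible) = 3889/8 = 486.125
Difference = 486.125 − 447.857 = 38.268 ms

38.3 ms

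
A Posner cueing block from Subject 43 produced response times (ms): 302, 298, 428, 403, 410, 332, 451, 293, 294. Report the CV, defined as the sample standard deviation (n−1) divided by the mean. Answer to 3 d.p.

0.183

n = 9, Σ = 3211, M = 356.7778
Σ(x−M)² = 33997.556; s = √(33997.556/8) = 65.1897
CV = 65.1897 / 356.7778 = 0.18272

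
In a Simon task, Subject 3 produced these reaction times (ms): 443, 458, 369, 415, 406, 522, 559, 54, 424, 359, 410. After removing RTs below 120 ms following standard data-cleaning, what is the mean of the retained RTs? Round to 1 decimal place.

436.5 ms

Excluded: 54
Retained (n=10): Σ = 4365
Mean = 4365/10 = 436.5000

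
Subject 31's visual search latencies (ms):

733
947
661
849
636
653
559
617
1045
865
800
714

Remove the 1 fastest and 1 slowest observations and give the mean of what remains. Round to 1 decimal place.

747.5 ms

Sorted: 559, 617, 636, 653, 661, 714, 733, 800, 849, 865, 947, 1045
Drop lowest 1 (559) and highest 1 (1045)
Remaining (n=10): Σ = 7475, mean = 7475/10 = 747.500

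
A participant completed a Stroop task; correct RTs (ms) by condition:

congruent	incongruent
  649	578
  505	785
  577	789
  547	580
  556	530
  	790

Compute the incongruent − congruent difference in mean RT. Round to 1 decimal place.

108.5 ms

M(congruent) = 2834/5 = 566.800
M(incongruent) = 4052/6 = 675.333
Difference = 675.333 − 566.800 = 108.533 ms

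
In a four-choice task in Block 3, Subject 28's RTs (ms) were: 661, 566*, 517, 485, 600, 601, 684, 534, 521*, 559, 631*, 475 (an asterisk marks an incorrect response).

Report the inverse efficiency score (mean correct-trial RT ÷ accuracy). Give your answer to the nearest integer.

Correct trials (n=9): 661, 517, 485, 600, 601, 684, 534, 559, 475
Mean correct RT = 5116/9 = 568.4444 ms
Proportion correct = 9/12
IES = 568.4444 / (9/12) = 757.926 ms

758 ms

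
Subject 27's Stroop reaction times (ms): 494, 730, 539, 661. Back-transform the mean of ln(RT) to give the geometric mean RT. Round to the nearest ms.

599 ms

ln(RT): 6.2025, 6.5930, 6.2897, 6.4938
Mean ln(RT) = 25.5790/4 = 6.39476
Geometric mean = exp(6.39476) = 598.70 ms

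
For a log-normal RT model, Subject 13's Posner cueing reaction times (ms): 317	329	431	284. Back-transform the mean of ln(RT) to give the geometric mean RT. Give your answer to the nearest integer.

ln(RT): 5.7589, 5.7961, 6.0661, 5.6490
Mean ln(RT) = 23.2700/4 = 5.81751
Geometric mean = exp(5.81751) = 336.13 ms

336 ms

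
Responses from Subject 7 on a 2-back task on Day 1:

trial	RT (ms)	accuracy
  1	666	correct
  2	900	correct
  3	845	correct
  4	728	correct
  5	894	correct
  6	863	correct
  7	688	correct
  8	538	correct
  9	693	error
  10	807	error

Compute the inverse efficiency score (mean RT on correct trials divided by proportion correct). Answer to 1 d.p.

956.6 ms

Correct trials (n=8): 666, 900, 845, 728, 894, 863, 688, 538
Mean correct RT = 6122/8 = 765.2500 ms
Proportion correct = 8/10
IES = 765.2500 / (8/10) = 956.562 ms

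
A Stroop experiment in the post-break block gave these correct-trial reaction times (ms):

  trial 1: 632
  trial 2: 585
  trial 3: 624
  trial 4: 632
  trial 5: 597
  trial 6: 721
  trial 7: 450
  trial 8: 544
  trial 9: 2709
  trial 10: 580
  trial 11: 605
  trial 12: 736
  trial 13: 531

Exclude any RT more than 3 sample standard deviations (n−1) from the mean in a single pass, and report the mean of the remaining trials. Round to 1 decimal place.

n = 13, ΣRT = 9946, M = 765.077
Σ(x−M)² = 4160442.92; s = √(4160442.92/12) = 588.815
Cutoffs: 765.077 ± 3·588.815 → [-1001.4, 2531.5]
Outside: 2709 → excluded.
Retained (n=12): Σ = 7237, mean = 7237/12 = 603.083

603.1 ms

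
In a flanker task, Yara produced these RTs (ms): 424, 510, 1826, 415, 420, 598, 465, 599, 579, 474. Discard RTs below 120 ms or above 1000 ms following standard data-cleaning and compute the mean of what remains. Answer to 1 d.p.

498.2 ms

Excluded: 1826
Retained (n=9): Σ = 4484
Mean = 4484/9 = 498.2222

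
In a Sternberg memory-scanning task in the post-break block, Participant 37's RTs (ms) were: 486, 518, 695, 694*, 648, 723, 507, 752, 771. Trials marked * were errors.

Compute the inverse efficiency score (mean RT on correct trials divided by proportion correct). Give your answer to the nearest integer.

Correct trials (n=8): 486, 518, 695, 648, 723, 507, 752, 771
Mean correct RT = 5100/8 = 637.5000 ms
Proportion correct = 8/9
IES = 637.5000 / (8/9) = 717.188 ms

717 ms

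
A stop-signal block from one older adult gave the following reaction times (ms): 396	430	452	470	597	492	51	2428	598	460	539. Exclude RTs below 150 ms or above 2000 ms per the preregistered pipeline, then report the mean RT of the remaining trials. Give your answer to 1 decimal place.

492.7 ms

Excluded: 51, 2428
Retained (n=9): Σ = 4434
Mean = 4434/9 = 492.6667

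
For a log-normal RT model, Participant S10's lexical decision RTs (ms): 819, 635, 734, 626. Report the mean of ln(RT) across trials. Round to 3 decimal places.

ln(RT): 6.7081, 6.4536, 6.5985, 6.4394
Σ ln(RT) = 26.1996
Mean = 26.1996/4 = 6.54989

6.550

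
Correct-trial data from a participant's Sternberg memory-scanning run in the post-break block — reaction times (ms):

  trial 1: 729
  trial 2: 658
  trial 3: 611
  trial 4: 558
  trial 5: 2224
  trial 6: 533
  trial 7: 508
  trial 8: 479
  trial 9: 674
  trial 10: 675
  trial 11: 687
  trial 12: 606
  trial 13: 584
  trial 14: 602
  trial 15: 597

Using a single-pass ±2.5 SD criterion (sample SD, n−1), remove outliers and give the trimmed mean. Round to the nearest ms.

n = 15, ΣRT = 10725, M = 715.000
Σ(x−M)² = 2507460.00; s = √(2507460.00/14) = 423.207
Cutoffs: 715.000 ± 2.5·423.207 → [-343.0, 1773.0]
Outside: 2224 → excluded.
Retained (n=14): Σ = 8501, mean = 8501/14 = 607.214

607 ms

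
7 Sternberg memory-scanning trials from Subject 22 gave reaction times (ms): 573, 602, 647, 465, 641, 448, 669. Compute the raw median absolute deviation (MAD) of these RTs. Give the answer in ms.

45 ms

Sorted: 448, 465, 573, 602, 641, 647, 669 → median = 602
|x − 602|: 29, 0, 45, 137, 39, 154, 67
Sorted deviations: 0, 29, 39, 45, 67, 137, 154 → MAD = 45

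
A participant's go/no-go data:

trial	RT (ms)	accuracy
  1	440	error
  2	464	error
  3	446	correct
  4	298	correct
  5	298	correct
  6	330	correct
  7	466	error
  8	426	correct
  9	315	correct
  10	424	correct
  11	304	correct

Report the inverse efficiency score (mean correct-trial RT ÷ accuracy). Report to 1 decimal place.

488.3 ms

Correct trials (n=8): 446, 298, 298, 330, 426, 315, 424, 304
Mean correct RT = 2841/8 = 355.1250 ms
Proportion correct = 8/11
IES = 355.1250 / (8/11) = 488.297 ms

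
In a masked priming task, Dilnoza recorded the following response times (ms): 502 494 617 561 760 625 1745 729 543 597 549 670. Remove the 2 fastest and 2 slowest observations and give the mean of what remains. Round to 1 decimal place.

Sorted: 494, 502, 543, 549, 561, 597, 617, 625, 670, 729, 760, 1745
Drop lowest 2 (494, 502) and highest 2 (760, 1745)
Remaining (n=8): Σ = 4891, mean = 4891/8 = 611.375

611.4 ms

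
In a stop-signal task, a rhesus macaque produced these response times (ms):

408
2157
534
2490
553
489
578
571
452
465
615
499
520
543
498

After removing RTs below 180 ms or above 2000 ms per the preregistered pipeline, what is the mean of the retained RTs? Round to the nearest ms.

517 ms

Excluded: 2157, 2490
Retained (n=13): Σ = 6725
Mean = 6725/13 = 517.3077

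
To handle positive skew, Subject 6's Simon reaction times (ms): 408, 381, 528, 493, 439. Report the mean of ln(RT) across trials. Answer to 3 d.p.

6.102

ln(RT): 6.0113, 5.9428, 6.2691, 6.2005, 6.0845
Σ ln(RT) = 30.5082
Mean = 30.5082/5 = 6.10163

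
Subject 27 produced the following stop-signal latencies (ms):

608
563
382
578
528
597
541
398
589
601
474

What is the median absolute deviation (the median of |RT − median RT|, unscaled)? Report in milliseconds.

35 ms

Sorted: 382, 398, 474, 528, 541, 563, 578, 589, 597, 601, 608 → median = 563
|x − 563|: 45, 0, 181, 15, 35, 34, 22, 165, 26, 38, 89
Sorted deviations: 0, 15, 22, 26, 34, 35, 38, 45, 89, 165, 181 → MAD = 35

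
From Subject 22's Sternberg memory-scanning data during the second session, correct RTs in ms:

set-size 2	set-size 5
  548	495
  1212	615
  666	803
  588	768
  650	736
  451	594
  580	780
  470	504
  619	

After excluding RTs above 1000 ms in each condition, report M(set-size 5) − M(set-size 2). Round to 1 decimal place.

set-size 2: exclude 1212
M(set-size 2) = 4572/8 = 571.500
M(set-size 5) = 5295/8 = 661.875
Difference = 661.875 − 571.500 = 90.375 ms

90.4 ms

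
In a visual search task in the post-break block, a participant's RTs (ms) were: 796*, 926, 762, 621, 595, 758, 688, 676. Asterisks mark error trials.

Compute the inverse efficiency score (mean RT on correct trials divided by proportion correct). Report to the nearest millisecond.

Correct trials (n=7): 926, 762, 621, 595, 758, 688, 676
Mean correct RT = 5026/7 = 718.0000 ms
Proportion correct = 7/8
IES = 718.0000 / (7/8) = 820.571 ms

821 ms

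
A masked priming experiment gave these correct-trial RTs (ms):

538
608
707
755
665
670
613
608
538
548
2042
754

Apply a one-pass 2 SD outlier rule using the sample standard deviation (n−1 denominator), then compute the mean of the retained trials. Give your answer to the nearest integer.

637 ms

n = 12, ΣRT = 9046, M = 753.833
Σ(x−M)² = 1874391.67; s = √(1874391.67/11) = 412.794
Cutoffs: 753.833 ± 2·412.794 → [-71.8, 1579.4]
Outside: 2042 → excluded.
Retained (n=11): Σ = 7004, mean = 7004/11 = 636.727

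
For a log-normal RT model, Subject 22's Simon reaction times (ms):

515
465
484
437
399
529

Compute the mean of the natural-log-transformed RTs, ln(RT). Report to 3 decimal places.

6.151

ln(RT): 6.2442, 6.1420, 6.1821, 6.0799, 5.9890, 6.2710
Σ ln(RT) = 36.9082
Mean = 36.9082/6 = 6.15136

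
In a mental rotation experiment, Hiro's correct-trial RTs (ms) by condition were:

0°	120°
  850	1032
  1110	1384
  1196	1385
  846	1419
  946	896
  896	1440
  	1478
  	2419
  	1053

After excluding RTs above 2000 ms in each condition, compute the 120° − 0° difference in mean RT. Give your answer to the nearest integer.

120°: exclude 2419
M(0°) = 5844/6 = 974.000
M(120°) = 10087/8 = 1260.875
Difference = 1260.875 − 974.000 = 286.875 ms

287 ms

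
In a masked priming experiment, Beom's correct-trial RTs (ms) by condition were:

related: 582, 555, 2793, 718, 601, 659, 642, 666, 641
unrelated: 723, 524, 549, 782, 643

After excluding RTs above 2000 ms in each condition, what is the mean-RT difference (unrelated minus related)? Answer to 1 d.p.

related: exclude 2793
M(related) = 5064/8 = 633.000
M(unrelated) = 3221/5 = 644.200
Difference = 644.200 − 633.000 = 11.200 ms

11.2 ms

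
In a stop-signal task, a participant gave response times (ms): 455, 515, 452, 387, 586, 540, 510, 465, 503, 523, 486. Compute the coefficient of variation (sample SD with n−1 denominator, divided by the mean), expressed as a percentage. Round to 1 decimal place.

10.7%

n = 11, Σ = 5422, M = 492.9091
Σ(x−M)² = 27824.909; s = √(27824.909/10) = 52.7493
CV = 52.7493 / 492.9091 = 0.10702 = 10.702%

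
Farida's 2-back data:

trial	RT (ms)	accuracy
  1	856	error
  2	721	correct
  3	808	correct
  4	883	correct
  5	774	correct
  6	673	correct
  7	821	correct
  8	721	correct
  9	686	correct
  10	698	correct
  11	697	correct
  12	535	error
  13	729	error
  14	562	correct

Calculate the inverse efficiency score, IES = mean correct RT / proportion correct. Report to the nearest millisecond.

Correct trials (n=11): 721, 808, 883, 774, 673, 821, 721, 686, 698, 697, 562
Mean correct RT = 8044/11 = 731.2727 ms
Proportion correct = 11/14
IES = 731.2727 / (11/14) = 930.711 ms

931 ms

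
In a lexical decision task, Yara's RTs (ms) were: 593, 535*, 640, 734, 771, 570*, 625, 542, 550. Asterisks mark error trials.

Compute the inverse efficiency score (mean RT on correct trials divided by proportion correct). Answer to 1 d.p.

818.3 ms

Correct trials (n=7): 593, 640, 734, 771, 625, 542, 550
Mean correct RT = 4455/7 = 636.4286 ms
Proportion correct = 7/9
IES = 636.4286 / (7/9) = 818.265 ms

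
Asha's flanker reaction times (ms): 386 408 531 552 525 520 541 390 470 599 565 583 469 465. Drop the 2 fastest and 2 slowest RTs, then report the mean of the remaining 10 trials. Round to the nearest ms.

505 ms

Sorted: 386, 390, 408, 465, 469, 470, 520, 525, 531, 541, 552, 565, 583, 599
Drop lowest 2 (386, 390) and highest 2 (583, 599)
Remaining (n=10): Σ = 5046, mean = 5046/10 = 504.600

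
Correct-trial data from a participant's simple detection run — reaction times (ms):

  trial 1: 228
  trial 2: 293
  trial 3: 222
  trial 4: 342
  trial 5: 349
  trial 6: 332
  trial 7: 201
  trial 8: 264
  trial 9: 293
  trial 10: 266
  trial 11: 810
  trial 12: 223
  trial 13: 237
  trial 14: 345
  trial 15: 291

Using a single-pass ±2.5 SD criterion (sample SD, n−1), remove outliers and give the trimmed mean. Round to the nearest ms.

n = 15, ΣRT = 4696, M = 313.067
Σ(x−M)² = 298350.93; s = √(298350.93/14) = 145.982
Cutoffs: 313.067 ± 2.5·145.982 → [-51.9, 678.0]
Outside: 810 → excluded.
Retained (n=14): Σ = 3886, mean = 3886/14 = 277.571

278 ms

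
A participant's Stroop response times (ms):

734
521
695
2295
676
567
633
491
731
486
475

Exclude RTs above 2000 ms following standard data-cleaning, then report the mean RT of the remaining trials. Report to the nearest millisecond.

Excluded: 2295
Retained (n=10): Σ = 6009
Mean = 6009/10 = 600.9000

601 ms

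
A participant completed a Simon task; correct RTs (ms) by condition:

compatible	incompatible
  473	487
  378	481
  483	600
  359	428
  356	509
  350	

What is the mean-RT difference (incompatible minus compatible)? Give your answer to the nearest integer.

101 ms

M(compatible) = 2399/6 = 399.833
M(incompatible) = 2505/5 = 501.000
Difference = 501.000 − 399.833 = 101.167 ms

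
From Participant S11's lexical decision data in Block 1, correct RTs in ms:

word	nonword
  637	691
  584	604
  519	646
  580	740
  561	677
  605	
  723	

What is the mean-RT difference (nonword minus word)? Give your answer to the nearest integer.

70 ms

M(word) = 4209/7 = 601.286
M(nonword) = 3358/5 = 671.600
Difference = 671.600 − 601.286 = 70.314 ms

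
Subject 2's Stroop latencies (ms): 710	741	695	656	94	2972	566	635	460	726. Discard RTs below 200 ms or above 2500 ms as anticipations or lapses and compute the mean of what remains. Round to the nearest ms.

Excluded: 94, 2972
Retained (n=8): Σ = 5189
Mean = 5189/8 = 648.6250

649 ms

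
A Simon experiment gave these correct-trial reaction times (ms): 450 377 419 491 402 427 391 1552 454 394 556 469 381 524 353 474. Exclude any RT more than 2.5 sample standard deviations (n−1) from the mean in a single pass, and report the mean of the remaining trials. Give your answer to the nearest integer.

n = 16, ΣRT = 8114, M = 507.125
Σ(x−M)² = 1211447.75; s = √(1211447.75/15) = 284.189
Cutoffs: 507.125 ± 2.5·284.189 → [-203.3, 1217.6]
Outside: 1552 → excluded.
Retained (n=15): Σ = 6562, mean = 6562/15 = 437.467

437 ms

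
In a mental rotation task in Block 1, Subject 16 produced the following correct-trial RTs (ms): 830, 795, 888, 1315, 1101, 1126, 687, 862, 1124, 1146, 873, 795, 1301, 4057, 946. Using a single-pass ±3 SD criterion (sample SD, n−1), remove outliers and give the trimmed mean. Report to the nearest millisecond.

n = 15, ΣRT = 17846, M = 1189.733
Σ(x−M)² = 9319414.93; s = √(9319414.93/14) = 815.888
Cutoffs: 1189.733 ± 3·815.888 → [-1257.9, 3637.4]
Outside: 4057 → excluded.
Retained (n=14): Σ = 13789, mean = 13789/14 = 984.929

985 ms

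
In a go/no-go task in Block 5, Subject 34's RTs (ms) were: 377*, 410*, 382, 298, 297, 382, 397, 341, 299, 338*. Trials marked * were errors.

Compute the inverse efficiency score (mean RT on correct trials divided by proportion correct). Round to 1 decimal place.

489.0 ms

Correct trials (n=7): 382, 298, 297, 382, 397, 341, 299
Mean correct RT = 2396/7 = 342.2857 ms
Proportion correct = 7/10
IES = 342.2857 / (7/10) = 488.980 ms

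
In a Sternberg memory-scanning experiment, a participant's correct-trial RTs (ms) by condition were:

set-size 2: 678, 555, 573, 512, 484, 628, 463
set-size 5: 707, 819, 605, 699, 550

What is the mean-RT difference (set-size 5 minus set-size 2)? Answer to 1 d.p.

M(set-size 2) = 3893/7 = 556.143
M(set-size 5) = 3380/5 = 676.000
Difference = 676.000 − 556.143 = 119.857 ms

119.9 ms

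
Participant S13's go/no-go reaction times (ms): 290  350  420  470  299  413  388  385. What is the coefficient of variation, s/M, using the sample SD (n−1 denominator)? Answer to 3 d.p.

n = 8, Σ = 3015, M = 376.8750
Σ(x−M)² = 26360.875; s = √(26360.875/7) = 61.3664
CV = 61.3664 / 376.8750 = 0.16283

0.163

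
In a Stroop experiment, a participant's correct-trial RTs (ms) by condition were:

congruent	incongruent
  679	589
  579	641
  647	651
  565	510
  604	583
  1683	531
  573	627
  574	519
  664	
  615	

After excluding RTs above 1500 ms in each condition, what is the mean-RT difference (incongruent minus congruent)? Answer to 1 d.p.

congruent: exclude 1683
M(congruent) = 5500/9 = 611.111
M(incongruent) = 4651/8 = 581.375
Difference = 581.375 − 611.111 = -29.736 ms

-29.7 ms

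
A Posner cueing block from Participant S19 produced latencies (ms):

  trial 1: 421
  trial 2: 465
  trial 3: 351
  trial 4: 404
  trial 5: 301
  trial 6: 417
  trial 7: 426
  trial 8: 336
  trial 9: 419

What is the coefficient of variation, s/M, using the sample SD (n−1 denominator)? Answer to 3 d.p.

0.133

n = 9, Σ = 3540, M = 393.3333
Σ(x−M)² = 21906.000; s = √(21906.000/8) = 52.3283
CV = 52.3283 / 393.3333 = 0.13304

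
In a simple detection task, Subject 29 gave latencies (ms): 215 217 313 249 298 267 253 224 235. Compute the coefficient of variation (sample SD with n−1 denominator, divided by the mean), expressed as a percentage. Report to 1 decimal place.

13.8%

n = 9, Σ = 2271, M = 252.3333
Σ(x−M)² = 9738.000; s = √(9738.000/8) = 34.8891
CV = 34.8891 / 252.3333 = 0.13827 = 13.827%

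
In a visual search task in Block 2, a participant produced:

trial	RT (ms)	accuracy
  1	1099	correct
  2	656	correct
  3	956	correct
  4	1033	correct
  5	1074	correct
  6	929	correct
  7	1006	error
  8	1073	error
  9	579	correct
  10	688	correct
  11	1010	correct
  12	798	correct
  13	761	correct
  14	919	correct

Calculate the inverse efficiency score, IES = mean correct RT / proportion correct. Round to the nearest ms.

1021 ms

Correct trials (n=12): 1099, 656, 956, 1033, 1074, 929, 579, 688, 1010, 798, 761, 919
Mean correct RT = 10502/12 = 875.1667 ms
Proportion correct = 12/14
IES = 875.1667 / (12/14) = 1021.028 ms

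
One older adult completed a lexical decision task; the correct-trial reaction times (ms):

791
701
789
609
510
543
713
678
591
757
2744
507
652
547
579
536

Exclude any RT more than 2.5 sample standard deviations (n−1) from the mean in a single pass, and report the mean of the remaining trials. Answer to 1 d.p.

n = 16, ΣRT = 12247, M = 765.438
Σ(x−M)² = 4314937.94; s = √(4314937.94/15) = 536.342
Cutoffs: 765.438 ± 2.5·536.342 → [-575.4, 2106.3]
Outside: 2744 → excluded.
Retained (n=15): Σ = 9503, mean = 9503/15 = 633.533

633.5 ms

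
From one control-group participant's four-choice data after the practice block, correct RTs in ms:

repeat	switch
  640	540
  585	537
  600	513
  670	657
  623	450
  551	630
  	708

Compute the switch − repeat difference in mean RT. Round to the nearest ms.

-35 ms

M(repeat) = 3669/6 = 611.500
M(switch) = 4035/7 = 576.429
Difference = 576.429 − 611.500 = -35.071 ms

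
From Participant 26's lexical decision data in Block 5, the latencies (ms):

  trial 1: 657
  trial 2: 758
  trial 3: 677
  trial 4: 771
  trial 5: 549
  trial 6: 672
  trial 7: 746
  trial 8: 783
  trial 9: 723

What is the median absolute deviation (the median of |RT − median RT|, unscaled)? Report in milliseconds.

Sorted: 549, 657, 672, 677, 723, 746, 758, 771, 783 → median = 723
|x − 723|: 66, 35, 46, 48, 174, 51, 23, 60, 0
Sorted deviations: 0, 23, 35, 46, 48, 51, 60, 66, 174 → MAD = 48

48 ms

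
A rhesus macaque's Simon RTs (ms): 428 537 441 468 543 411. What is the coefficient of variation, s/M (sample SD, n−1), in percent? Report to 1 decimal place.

n = 6, Σ = 2828, M = 471.3333
Σ(x−M)² = 15897.333; s = √(15897.333/5) = 56.3868
CV = 56.3868 / 471.3333 = 0.11963 = 11.963%

12.0%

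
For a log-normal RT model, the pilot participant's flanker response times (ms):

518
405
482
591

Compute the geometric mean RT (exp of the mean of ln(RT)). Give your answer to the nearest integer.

ln(RT): 6.2500, 6.0039, 6.1779, 6.3818
Mean ln(RT) = 24.8136/4 = 6.20341
Geometric mean = exp(6.20341) = 494.43 ms

494 ms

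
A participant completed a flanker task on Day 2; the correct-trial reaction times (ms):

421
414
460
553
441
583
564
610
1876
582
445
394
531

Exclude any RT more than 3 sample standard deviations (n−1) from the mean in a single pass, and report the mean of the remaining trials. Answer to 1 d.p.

499.8 ms

n = 13, ΣRT = 7874, M = 605.692
Σ(x−M)² = 1814712.77; s = √(1814712.77/12) = 388.878
Cutoffs: 605.692 ± 3·388.878 → [-560.9, 1772.3]
Outside: 1876 → excluded.
Retained (n=12): Σ = 5998, mean = 5998/12 = 499.833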